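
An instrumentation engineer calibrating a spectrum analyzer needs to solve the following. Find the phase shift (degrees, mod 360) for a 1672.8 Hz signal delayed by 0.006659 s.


Phase shift from frequency and time delay:
phi = 360 * f * t_delay
    = 360 * 1672.8 * 0.006659
    = 4010.1 degrees
    mod 360 = 50.1 degrees

50.1 degrees


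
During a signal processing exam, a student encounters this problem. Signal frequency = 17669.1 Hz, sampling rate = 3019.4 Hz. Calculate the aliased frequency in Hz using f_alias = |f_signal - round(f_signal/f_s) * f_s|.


Compute the nearest integer multiple of fs to the signal:
n = round(17669.1 / 3019.4) = 6
f_alias = |17669.1 - 6 * 3019.4|
        = |17669.1 - 18116.4|
        = 447.3 Hz

447.3


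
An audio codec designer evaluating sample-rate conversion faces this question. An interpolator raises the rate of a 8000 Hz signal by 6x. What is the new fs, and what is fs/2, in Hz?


Step 1 — output sample rate after interpolation by L:
fs_out = L * fs_in = 6 * 8000 = 48000 Hz

Step 2 — Nyquist frequency of the output stream:
f_Nyq = fs_out / 2 = 48000 / 2 = 24000.0 Hz

fs_out = 48000 Hz; f_Nyquist = 24000.0 Hz


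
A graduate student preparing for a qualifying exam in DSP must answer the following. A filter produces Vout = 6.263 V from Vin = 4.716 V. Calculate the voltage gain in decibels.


Voltage gain in dB:
G = 20 * log10(Vout / Vin)
  = 20 * log10(6.263 / 4.716)
  = 20 * log10(1.328032)
  = 20 * 0.123209
  = 2.46 dB

2.46 dB


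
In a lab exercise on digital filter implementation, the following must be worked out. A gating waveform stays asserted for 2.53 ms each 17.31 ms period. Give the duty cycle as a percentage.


Duty cycle as a percentage:
DC = (t_on / T) * 100
   = (2.53 / 17.31) * 100
   = 0.146158 * 100
   = 14.62 %

14.62 %


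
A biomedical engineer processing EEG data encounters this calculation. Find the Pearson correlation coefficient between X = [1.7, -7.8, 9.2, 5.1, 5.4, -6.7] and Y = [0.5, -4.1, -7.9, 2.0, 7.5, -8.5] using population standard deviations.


Pearson correlation coefficient (population):
r = cov(X,Y) / (std(X) * std(Y))
Mean X = 1.15, Mean Y = -1.75
Cov(X,Y) = 13.3125
Std(X) = 6.331074, Std(Y) = 5.680302
r = 0.3702

0.3702


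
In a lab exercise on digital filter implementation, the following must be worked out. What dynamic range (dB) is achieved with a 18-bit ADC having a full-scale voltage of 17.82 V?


Dynamic range from full-scale to LSB:
V_min = V_max / 2^bits = 17.82 / 2^18
DR = 20 * log10(V_max / V_min)
   = 20 * log10(2^18)
   = 20 * 18 * log10(2)
   = 108.37 dB

108.37 dB


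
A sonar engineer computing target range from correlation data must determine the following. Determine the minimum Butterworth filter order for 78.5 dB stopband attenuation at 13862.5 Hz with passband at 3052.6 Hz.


Butterworth filter order formula:
n = log10(10^(A/10) - 1) / (2 * log10(f_stop/f_pass))
10^(78.5/10) - 1 = 70794577.4384
f_stop/f_pass = 13862.5 / 3052.6 = 4.5412
n = 5.9726 -> ceil = 6

6


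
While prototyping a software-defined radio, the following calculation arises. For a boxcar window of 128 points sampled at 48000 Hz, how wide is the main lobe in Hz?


Main lobe width for a rectangular window:
Width = 2 * fs / N
      = 2 * 48000 / 128
      = 96000 / 128
      = 750.0 Hz

750.0 Hz


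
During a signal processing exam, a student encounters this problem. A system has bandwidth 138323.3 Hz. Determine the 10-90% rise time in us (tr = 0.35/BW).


Rise time from bandwidth relationship:
tr = 0.35 / BW
   = 0.35 / 138323.3
   = 2.530304005e-06 s
   = 2.5303 us

2.5303 us


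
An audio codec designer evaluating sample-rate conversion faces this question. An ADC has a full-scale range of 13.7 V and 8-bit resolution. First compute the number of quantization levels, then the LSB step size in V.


Step 1 — number of quantization levels:
L = 2^N = 2^8 = 256

Step 2 — LSB step size:
delta = Vfs / L
      = 13.7 / 256
      = 0.05351562 V

Levels = 256; step size = 0.05351562 V


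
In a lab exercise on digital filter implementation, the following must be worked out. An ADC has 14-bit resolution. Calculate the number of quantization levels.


Number of quantization levels = 2^N
= 2^14
= 16384

16384


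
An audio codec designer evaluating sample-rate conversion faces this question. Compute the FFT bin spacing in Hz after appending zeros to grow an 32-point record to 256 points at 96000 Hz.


Frequency resolution after zero-padding:
N_padded = 32 * 8 = 256
df = fs / N_padded
   = 96000 / 256
   = 375.0 Hz

375.0 Hz


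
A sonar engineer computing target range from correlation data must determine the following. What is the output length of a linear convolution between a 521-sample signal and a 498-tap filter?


Linear convolution output length:
L = N + M - 1
  = 521 + 498 - 1
  = 1018 samples

1018


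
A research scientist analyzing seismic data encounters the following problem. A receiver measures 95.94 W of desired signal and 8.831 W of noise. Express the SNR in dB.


SNR in decibels:
SNR = 10 * log10(Ps / Pn)
    = 10 * log10(95.94 / 8.831)
    = 10 * log10(10.864)
    = 10 * 1.036
    = 10.36 dB

10.36 dB


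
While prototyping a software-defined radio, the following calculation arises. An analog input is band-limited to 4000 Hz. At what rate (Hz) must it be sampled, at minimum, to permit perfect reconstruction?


The Nyquist rate is twice the maximum frequency component.
fs_min = 2 * fmax
      = 2 * 4000
      = 8000 Hz

8000


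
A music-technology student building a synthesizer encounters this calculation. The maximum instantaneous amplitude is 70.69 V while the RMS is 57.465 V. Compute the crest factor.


Crest factor is the ratio of peak to RMS:
CF = V_peak / V_rms
   = 70.69 / 57.465
   = 1.2301

1.2301


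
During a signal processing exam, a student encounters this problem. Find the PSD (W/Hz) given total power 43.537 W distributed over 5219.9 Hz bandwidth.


Power spectral density:
PSD = P / BW
    = 43.537 / 5219.9
    = 0.00834058 W/Hz

0.00834058 W/Hz


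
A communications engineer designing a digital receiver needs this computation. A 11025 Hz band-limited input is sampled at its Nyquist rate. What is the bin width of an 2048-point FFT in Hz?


Step 1 — Nyquist sampling rate:
fs = 2 * fmax = 2 * 11025 = 22050 Hz

Step 2 — DFT bin spacing:
df = fs / N = 22050 / 2048 = 10.7666 Hz

10.7666 Hz


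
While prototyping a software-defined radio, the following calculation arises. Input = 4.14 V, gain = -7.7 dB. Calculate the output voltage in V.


Output voltage from dB gain:
V_out = V_in * 10^(gain_dB / 20)
      = 4.14 * 10^(-7.7 / 20)
      = 4.14 * 0.412098
      = 1.7061 V

1.7061 V


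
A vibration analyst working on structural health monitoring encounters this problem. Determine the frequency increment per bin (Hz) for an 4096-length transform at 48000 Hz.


DFT frequency resolution:
df = fs / N
   = 48000 / 4096
   = 11.7188 Hz

11.7188 Hz


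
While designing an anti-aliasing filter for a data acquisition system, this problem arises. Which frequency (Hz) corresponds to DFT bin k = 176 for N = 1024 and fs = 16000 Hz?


Frequency of DFT bin k:
f_k = k * fs / N
    = 176 * 16000 / 1024
    = 2816000 / 1024
    = 2750.0 Hz

2750.0 Hz


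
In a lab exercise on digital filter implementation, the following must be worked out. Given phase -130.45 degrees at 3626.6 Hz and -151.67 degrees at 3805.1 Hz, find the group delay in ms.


Group delay from phase difference:
tau = -d(phi)/d(omega)
d(phi) = -21.22 deg = -0.370359 rad
d(omega) = 2*pi*(3805.1 - 3626.6) = 1121.5486 rad/s
tau = -(-0.370359) / 1121.5486
    = 0.3302 ms

0.3302 ms


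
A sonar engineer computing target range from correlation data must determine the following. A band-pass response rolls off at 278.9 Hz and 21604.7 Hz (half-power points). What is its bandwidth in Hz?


Bandwidth is the difference of -3dB frequencies:
BW = f_high - f_low
   = 21604.7 - 278.9
   = 21325.8 Hz

21325.8 Hz


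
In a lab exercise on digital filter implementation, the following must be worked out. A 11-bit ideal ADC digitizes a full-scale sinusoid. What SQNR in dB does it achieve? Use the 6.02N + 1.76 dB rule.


Theoretical SNR for a full-scale sinusoid:
SNR = 6.02 * N + 1.76
    = 6.02 * 11 + 1.76
    = 66.22 + 1.76
    = 67.98 dB

67.98 dB


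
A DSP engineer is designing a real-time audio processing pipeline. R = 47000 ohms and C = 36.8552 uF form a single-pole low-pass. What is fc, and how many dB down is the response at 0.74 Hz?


Step 1 — cutoff frequency:
fc = 1 / (2*pi*R*C)
C = 36.8552 uF = 3.68552e-05 F
fc = 1 / (2*pi*47000*3.68552e-05)
   = 0.0918805 Hz

Step 2 — magnitude at f = 0.74 Hz:
|H(f)| = 1 / sqrt(1 + (f/fc)^2)
f/fc = 0.74 / 0.0918805 = 8.05394
|H| = 1 / sqrt(1 + 64.86595) = 0.1232167
|H|_dB = 20*log10(0.1232167) = -18.19 dB

fc = 0.0918805 Hz; |H(0.74 Hz)| = -18.19 dB


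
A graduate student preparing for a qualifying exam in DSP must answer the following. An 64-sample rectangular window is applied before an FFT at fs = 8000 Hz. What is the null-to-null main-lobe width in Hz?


Main lobe width for a rectangular window:
Width = 2 * fs / N
      = 2 * 8000 / 64
      = 16000 / 64
      = 250.0 Hz

250.0 Hz


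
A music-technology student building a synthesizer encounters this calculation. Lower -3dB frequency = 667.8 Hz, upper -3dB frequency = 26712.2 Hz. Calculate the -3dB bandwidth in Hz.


Bandwidth is the difference of -3dB frequencies:
BW = f_high - f_low
   = 26712.2 - 667.8
   = 26044.4 Hz

26044.4 Hz


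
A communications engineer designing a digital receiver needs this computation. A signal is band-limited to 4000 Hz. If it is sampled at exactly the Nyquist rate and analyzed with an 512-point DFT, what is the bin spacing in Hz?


Step 1 — Nyquist sampling rate:
fs = 2 * fmax = 2 * 4000 = 8000 Hz

Step 2 — DFT bin spacing:
df = fs / N = 8000 / 512 = 15.625 Hz

15.625 Hz


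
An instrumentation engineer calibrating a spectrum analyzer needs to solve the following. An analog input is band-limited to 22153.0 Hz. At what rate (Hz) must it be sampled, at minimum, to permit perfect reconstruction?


The Nyquist rate is twice the maximum frequency component.
fs_min = 2 * fmax
      = 2 * 22153.0
      = 44306.0 Hz

44306.0


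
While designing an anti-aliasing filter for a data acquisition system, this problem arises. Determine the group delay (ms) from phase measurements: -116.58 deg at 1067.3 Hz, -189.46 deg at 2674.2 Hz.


Group delay from phase difference:
tau = -d(phi)/d(omega)
d(phi) = -72.88 deg = -1.271996 rad
d(omega) = 2*pi*(2674.2 - 1067.3) = 10096.4505 rad/s
tau = -(-1.271996) / 10096.4505
    = 0.126 ms

0.126 ms


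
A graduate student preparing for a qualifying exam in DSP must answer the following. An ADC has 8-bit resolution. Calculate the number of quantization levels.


Number of quantization levels = 2^N
= 2^8
= 256

256


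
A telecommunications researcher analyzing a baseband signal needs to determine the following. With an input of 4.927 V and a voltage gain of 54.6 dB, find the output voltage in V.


Output voltage from dB gain:
V_out = V_in * 10^(gain_dB / 20)
      = 4.927 * 10^(54.6 / 20)
      = 4.927 * 537.031796
      = 2645.9557 V

2645.9557 V


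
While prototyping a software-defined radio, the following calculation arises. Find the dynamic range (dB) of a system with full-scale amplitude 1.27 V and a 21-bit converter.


Dynamic range from full-scale to LSB:
V_min = V_max / 2^bits = 1.27 / 2^21
DR = 20 * log10(V_max / V_min)
   = 20 * log10(2^21)
   = 20 * 21 * log10(2)
   = 126.43 dB

126.43 dB


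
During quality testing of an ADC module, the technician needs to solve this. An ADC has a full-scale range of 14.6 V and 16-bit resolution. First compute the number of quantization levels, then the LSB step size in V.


Step 1 — number of quantization levels:
L = 2^N = 2^16 = 65536

Step 2 — LSB step size:
delta = Vfs / L
      = 14.6 / 65536
      = 0.00022278 V

Levels = 65536; step size = 0.00022278 V


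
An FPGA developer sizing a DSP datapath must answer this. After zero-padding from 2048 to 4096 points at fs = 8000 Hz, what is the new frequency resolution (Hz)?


Frequency resolution after zero-padding:
N_padded = 2048 * 2 = 4096
df = fs / N_padded
   = 8000 / 4096
   = 1.9531 Hz

1.9531 Hz


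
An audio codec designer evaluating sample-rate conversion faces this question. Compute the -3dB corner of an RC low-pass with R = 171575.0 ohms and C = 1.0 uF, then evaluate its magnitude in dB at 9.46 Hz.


Step 1 — cutoff frequency:
fc = 1 / (2*pi*R*C)
C = 1.0 uF = 1e-06 F
fc = 1 / (2*pi*171575.0*1e-06)
   = 0.927611 Hz

Step 2 — magnitude at f = 9.46 Hz:
|H(f)| = 1 / sqrt(1 + (f/fc)^2)
f/fc = 9.46 / 0.927611 = 10.19824
|H| = 1 / sqrt(1 + 104.004099) = 0.0975881
|H|_dB = 20*log10(0.0975881) = -20.21 dB

fc = 0.927611 Hz; |H(9.46 Hz)| = -20.21 dB


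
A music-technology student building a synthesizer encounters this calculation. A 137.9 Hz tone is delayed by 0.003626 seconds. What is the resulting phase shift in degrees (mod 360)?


Phase shift from frequency and time delay:
phi = 360 * f * t_delay
    = 360 * 137.9 * 0.003626
    = 180.01 degrees
    mod 360 = 180.01 degrees

180.01 degrees


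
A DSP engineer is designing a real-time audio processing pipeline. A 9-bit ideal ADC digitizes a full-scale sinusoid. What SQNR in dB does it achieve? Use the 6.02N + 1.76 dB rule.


Theoretical SNR for a full-scale sinusoid:
SNR = 6.02 * N + 1.76
    = 6.02 * 9 + 1.76
    = 54.18 + 1.76
    = 55.94 dB

55.94 dB


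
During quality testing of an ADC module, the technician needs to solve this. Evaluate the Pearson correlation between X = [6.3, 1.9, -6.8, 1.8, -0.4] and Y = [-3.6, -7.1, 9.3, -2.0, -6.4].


Pearson correlation coefficient (population):
r = cov(X,Y) / (std(X) * std(Y))
Mean X = 0.56, Mean Y = -1.96
Cov(X,Y) = -18.9924
Std(X) = 4.274857, Std(Y) = 5.926415
r = -0.7497

-0.7497


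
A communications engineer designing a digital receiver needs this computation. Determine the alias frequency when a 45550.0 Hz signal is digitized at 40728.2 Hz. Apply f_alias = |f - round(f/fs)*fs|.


Compute the nearest integer multiple of fs to the signal:
n = round(45550.0 / 40728.2) = 1
f_alias = |45550.0 - 1 * 40728.2|
        = |45550.0 - 40728.2|
        = 4821.8 Hz

4821.8


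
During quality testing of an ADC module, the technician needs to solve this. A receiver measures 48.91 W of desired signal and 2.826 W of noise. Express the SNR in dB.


SNR in decibels:
SNR = 10 * log10(Ps / Pn)
    = 10 * log10(48.91 / 2.826)
    = 10 * log10(17.3071)
    = 10 * 1.2382
    = 12.38 dB

12.38 dB


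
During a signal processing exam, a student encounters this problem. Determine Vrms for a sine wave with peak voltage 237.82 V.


RMS voltage for a sinusoidal waveform:
V_rms = V_peak / sqrt(2)
      = 237.82 / 1.414214
      = 168.164 V

168.164 V


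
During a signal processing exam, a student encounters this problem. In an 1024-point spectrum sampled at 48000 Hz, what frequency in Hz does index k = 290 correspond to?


Frequency of DFT bin k:
f_k = k * fs / N
    = 290 * 48000 / 1024
    = 13920000 / 1024
    = 13593.75 Hz

13593.75 Hz


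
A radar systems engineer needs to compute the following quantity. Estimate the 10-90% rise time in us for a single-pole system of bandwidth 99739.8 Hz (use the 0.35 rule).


Rise time from bandwidth relationship:
tr = 0.35 / BW
   = 0.35 / 99739.8
   = 3.509130758e-06 s
   = 3.5091 us

3.5091 us


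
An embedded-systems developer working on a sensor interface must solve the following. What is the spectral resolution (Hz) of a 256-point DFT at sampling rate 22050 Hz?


DFT frequency resolution:
df = fs / N
   = 22050 / 256
   = 86.1328 Hz

86.1328 Hz


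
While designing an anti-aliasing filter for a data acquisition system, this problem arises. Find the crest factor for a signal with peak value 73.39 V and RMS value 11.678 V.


Crest factor is the ratio of peak to RMS:
CF = V_peak / V_rms
   = 73.39 / 11.678
   = 6.2845

6.2845


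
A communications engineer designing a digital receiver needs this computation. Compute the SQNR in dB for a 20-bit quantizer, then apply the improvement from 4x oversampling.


Step 1 — baseline SQNR at Nyquist:
SQNR_base = 6.02*N + 1.76
          = 6.02*20 + 1.76
          = 122.16 dB

Step 2 — oversampling processing gain:
G = 10*log10(OSR) = 10*log10(4) = 6.02 dB

Step 3 — total:
SQNR_total = 122.16 + 6.02 = 128.18 dB

Base SQNR = 122.16 dB; oversampled SQNR = 128.18 dB


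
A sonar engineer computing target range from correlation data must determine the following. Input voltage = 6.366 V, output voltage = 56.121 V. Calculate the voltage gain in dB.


Voltage gain in dB:
G = 20 * log10(Vout / Vin)
  = 20 * log10(56.121 / 6.366)
  = 20 * log10(8.81574)
  = 20 * 0.945259
  = 18.91 dB

18.91 dB


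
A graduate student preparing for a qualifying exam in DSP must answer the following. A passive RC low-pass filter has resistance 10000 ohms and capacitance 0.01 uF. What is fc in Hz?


Cutoff frequency of a first-order RC filter:
fc = 1 / (2 * pi * R * C)
C = 0.01 uF = 1e-08 F
fc = 1 / (2 * pi * 10000 * 1e-08)
   = 1 / 0.00062831853071796
   = 1591.549431 Hz

1591.549431 Hz


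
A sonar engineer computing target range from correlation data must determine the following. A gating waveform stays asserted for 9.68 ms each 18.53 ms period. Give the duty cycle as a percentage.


Duty cycle as a percentage:
DC = (t_on / T) * 100
   = (9.68 / 18.53) * 100
   = 0.522396 * 100
   = 52.24 %

52.24 %


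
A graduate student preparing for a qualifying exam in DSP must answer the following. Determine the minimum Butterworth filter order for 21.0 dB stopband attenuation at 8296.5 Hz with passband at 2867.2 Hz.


Butterworth filter order formula:
n = log10(10^(A/10) - 1) / (2 * log10(f_stop/f_pass))
10^(21.0/10) - 1 = 124.8925
f_stop/f_pass = 8296.5 / 2867.2 = 2.8936
n = 2.2717 -> ceil = 3

3


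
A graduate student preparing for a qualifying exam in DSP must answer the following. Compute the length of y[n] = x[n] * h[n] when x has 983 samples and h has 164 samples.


Linear convolution output length:
L = N + M - 1
  = 983 + 164 - 1
  = 1146 samples

1146


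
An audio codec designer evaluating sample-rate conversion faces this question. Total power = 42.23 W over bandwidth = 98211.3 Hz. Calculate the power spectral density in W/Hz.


Power spectral density:
PSD = P / BW
    = 42.23 / 98211.3
    = 0.00042999 W/Hz

0.00042999 W/Hz


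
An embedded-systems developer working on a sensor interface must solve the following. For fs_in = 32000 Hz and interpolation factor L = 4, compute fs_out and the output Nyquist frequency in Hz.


Step 1 — output sample rate after interpolation by L:
fs_out = L * fs_in = 4 * 32000 = 128000 Hz

Step 2 — Nyquist frequency of the output stream:
f_Nyq = fs_out / 2 = 128000 / 2 = 64000.0 Hz

fs_out = 128000 Hz; f_Nyquist = 64000.0 Hz


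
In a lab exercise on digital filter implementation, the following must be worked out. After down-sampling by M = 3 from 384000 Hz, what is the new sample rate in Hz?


Decimation reduces the sample rate:
fs_out = fs_in / M
       = 384000 / 3
       = 128000.0 Hz

128000.0 Hz


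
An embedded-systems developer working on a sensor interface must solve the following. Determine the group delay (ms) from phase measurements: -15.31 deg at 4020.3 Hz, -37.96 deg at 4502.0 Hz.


Group delay from phase difference:
tau = -d(phi)/d(omega)
d(phi) = -22.65 deg = -0.395317 rad
d(omega) = 2*pi*(4502.0 - 4020.3) = 3026.6104 rad/s
tau = -(-0.395317) / 3026.6104
    = 0.1306 ms

0.1306 ms


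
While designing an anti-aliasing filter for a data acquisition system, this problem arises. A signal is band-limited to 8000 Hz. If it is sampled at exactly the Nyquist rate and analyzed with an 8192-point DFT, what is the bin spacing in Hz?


Step 1 — Nyquist sampling rate:
fs = 2 * fmax = 2 * 8000 = 16000 Hz

Step 2 — DFT bin spacing:
df = fs / N = 16000 / 8192 = 1.9531 Hz

1.9531 Hz


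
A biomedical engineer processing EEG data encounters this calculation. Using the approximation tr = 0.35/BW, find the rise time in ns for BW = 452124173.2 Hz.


Rise time from bandwidth relationship:
tr = 0.35 / BW
   = 0.35 / 452124173.2
   = 7.741236164e-10 s
   = 0.7741 ns

0.7741 ns


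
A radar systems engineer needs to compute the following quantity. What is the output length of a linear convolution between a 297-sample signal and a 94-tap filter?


Linear convolution output length:
L = N + M - 1
  = 297 + 94 - 1
  = 390 samples

390


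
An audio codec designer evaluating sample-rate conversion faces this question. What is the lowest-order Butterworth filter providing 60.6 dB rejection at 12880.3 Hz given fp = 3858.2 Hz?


Butterworth filter order formula:
n = log10(10^(A/10) - 1) / (2 * log10(f_stop/f_pass))
10^(60.6/10) - 1 = 1148152.6215
f_stop/f_pass = 12880.3 / 3858.2 = 3.3384
n = 5.7875 -> ceil = 6

6


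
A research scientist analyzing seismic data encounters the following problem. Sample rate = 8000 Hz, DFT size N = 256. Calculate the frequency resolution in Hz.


DFT frequency resolution:
df = fs / N
   = 8000 / 256
   = 31.25 Hz

31.25 Hz


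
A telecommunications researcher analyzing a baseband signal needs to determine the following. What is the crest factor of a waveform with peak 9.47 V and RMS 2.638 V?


Crest factor is the ratio of peak to RMS:
CF = V_peak / V_rms
   = 9.47 / 2.638
   = 3.5898

3.5898


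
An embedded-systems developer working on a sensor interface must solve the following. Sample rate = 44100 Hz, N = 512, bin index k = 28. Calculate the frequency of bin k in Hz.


Frequency of DFT bin k:
f_k = k * fs / N
    = 28 * 44100 / 512
    = 1234800 / 512
    = 2411.719 Hz

2411.719 Hz


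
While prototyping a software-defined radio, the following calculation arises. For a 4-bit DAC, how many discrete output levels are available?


Number of quantization levels = 2^N
= 2^4
= 16

16


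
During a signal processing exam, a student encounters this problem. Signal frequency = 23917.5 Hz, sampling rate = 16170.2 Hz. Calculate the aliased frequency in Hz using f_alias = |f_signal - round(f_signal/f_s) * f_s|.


Compute the nearest integer multiple of fs to the signal:
n = round(23917.5 / 16170.2) = 1
f_alias = |23917.5 - 1 * 16170.2|
        = |23917.5 - 16170.2|
        = 7747.3 Hz

7747.3


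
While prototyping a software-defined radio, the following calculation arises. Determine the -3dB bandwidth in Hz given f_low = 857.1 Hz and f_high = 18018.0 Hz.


Bandwidth is the difference of -3dB frequencies:
BW = f_high - f_low
   = 18018.0 - 857.1
   = 17160.9 Hz

17160.9 Hz


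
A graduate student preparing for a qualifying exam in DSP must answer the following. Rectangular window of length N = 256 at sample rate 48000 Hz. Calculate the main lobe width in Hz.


Main lobe width for a rectangular window:
Width = 2 * fs / N
      = 2 * 48000 / 256
      = 96000 / 256
      = 375.0 Hz

375.0 Hz


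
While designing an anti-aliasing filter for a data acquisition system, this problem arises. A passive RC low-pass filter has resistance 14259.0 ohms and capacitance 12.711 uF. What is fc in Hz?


Cutoff frequency of a first-order RC filter:
fc = 1 / (2 * pi * R * C)
C = 12.711 uF = 1.2711e-05 F
fc = 1 / (2 * pi * 14259.0 * 1.2711e-05)
   = 1 / 1.1388031403797
   = 0.878115 Hz

0.878115 Hz


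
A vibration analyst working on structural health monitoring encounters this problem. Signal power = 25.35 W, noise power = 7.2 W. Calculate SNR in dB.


SNR in decibels:
SNR = 10 * log10(Ps / Pn)
    = 10 * log10(25.35 / 7.2)
    = 10 * log10(3.5208)
    = 10 * 0.5466
    = 5.47 dB

5.47 dB


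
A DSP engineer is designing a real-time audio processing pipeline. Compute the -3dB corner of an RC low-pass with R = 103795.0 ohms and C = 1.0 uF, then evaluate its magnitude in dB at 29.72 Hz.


Step 1 — cutoff frequency:
fc = 1 / (2*pi*R*C)
C = 1.0 uF = 1e-06 F
fc = 1 / (2*pi*103795.0*1e-06)
   = 1.53336 Hz

Step 2 — magnitude at f = 29.72 Hz:
|H(f)| = 1 / sqrt(1 + (f/fc)^2)
f/fc = 29.72 / 1.53336 = 19.382272
|H| = 1 / sqrt(1 + 375.672468) = 0.051525
|H|_dB = 20*log10(0.051525) = -25.76 dB

fc = 1.53336 Hz; |H(29.72 Hz)| = -25.76 dB


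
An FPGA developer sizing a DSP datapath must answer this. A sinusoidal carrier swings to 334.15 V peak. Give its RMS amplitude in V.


RMS voltage for a sinusoidal waveform:
V_rms = V_peak / sqrt(2)
      = 334.15 / 1.414214
      = 236.28 V

236.28 V


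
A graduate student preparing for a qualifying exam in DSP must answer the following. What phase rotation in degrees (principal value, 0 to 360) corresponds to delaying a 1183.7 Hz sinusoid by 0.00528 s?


Phase shift from frequency and time delay:
phi = 360 * f * t_delay
    = 360 * 1183.7 * 0.00528
    = 2249.98 degrees
    mod 360 = 89.98 degrees

89.98 degrees


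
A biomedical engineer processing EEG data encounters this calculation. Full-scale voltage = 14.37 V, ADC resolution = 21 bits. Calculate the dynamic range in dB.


Dynamic range from full-scale to LSB:
V_min = V_max / 2^bits = 14.37 / 2^21
DR = 20 * log10(V_max / V_min)
   = 20 * log10(2^21)
   = 20 * 21 * log10(2)
   = 126.43 dB

126.43 dB


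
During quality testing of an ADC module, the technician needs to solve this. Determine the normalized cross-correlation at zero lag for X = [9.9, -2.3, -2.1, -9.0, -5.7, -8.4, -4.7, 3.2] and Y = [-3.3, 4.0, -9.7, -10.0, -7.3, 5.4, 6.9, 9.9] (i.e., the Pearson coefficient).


Pearson correlation coefficient (population):
r = cov(X,Y) / (std(X) * std(Y))
Mean X = -2.3875, Mean Y = -0.5125
Cov(X,Y) = 6.776406
Std(X) = 5.900093, Std(Y) = 7.47453
r = 0.1537

0.1537


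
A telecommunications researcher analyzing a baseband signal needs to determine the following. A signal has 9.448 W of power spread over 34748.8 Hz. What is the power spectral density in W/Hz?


Power spectral density:
PSD = P / BW
    = 9.448 / 34748.8
    = 0.00027189 W/Hz

0.00027189 W/Hz


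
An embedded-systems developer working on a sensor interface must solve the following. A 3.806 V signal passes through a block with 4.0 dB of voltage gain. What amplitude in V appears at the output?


Output voltage from dB gain:
V_out = V_in * 10^(gain_dB / 20)
      = 3.806 * 10^(4.0 / 20)
      = 3.806 * 1.584893
      = 6.0321 V

6.0321 V


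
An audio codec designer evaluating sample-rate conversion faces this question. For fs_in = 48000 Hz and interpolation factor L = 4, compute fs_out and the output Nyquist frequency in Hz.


Step 1 — output sample rate after interpolation by L:
fs_out = L * fs_in = 4 * 48000 = 192000 Hz

Step 2 — Nyquist frequency of the output stream:
f_Nyq = fs_out / 2 = 192000 / 2 = 96000.0 Hz

fs_out = 192000 Hz; f_Nyquist = 96000.0 Hz


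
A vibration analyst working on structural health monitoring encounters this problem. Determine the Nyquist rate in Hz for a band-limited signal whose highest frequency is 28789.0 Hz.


The Nyquist rate is twice the maximum frequency component.
fs_min = 2 * fmax
      = 2 * 28789.0
      = 57578.0 Hz

57578.0


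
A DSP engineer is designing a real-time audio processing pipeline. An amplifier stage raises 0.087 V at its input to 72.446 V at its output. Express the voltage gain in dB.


Voltage gain in dB:
G = 20 * log10(Vout / Vin)
  = 20 * log10(72.446 / 0.087)
  = 20 * log10(832.712644)
  = 20 * 2.920495
  = 58.41 dB

58.41 dB


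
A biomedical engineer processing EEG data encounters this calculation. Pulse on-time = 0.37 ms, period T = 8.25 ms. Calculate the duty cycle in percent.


Duty cycle as a percentage:
DC = (t_on / T) * 100
   = (0.37 / 8.25) * 100
   = 0.044848 * 100
   = 4.48 %

4.48 %


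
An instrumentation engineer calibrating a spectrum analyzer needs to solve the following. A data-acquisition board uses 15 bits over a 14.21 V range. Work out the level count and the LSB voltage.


Step 1 — number of quantization levels:
L = 2^N = 2^15 = 32768

Step 2 — LSB step size:
delta = Vfs / L
      = 14.21 / 32768
      = 0.00043365 V

Levels = 32768; step size = 0.00043365 V


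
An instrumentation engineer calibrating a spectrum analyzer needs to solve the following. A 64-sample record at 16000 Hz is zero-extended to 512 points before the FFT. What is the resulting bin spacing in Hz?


Frequency resolution after zero-padding:
N_padded = 64 * 8 = 512
df = fs / N_padded
   = 16000 / 512
   = 31.25 Hz

31.25 Hz


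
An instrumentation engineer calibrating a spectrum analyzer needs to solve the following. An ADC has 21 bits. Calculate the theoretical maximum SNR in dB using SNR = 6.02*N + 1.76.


Theoretical SNR for a full-scale sinusoid:
SNR = 6.02 * N + 1.76
    = 6.02 * 21 + 1.76
    = 126.42 + 1.76
    = 128.18 dB

128.18 dB


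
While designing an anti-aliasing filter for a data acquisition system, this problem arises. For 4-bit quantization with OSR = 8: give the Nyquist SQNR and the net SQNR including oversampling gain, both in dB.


Step 1 — baseline SQNR at Nyquist:
SQNR_base = 6.02*N + 1.76
          = 6.02*4 + 1.76
          = 25.84 dB

Step 2 — oversampling processing gain:
G = 10*log10(OSR) = 10*log10(8) = 9.03 dB

Step 3 — total:
SQNR_total = 25.84 + 9.03 = 34.87 dB

Base SQNR = 25.84 dB; oversampled SQNR = 34.87 dB


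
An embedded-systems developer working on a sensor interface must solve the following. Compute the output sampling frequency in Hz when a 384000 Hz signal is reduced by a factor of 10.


Decimation reduces the sample rate:
fs_out = fs_in / M
       = 384000 / 10
       = 38400.0 Hz

38400.0 Hz


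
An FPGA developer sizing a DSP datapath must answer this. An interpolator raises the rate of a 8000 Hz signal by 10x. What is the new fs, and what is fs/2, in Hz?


Step 1 — output sample rate after interpolation by L:
fs_out = L * fs_in = 10 * 8000 = 80000 Hz

Step 2 — Nyquist frequency of the output stream:
f_Nyq = fs_out / 2 = 80000 / 2 = 40000.0 Hz

fs_out = 80000 Hz; f_Nyquist = 40000.0 Hz


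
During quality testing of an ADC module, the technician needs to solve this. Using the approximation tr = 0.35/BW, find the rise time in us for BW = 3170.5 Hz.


Rise time from bandwidth relationship:
tr = 0.35 / BW
   = 0.35 / 3170.5
   = 0.0001103926825 s
   = 110.3927 us

110.3927 us


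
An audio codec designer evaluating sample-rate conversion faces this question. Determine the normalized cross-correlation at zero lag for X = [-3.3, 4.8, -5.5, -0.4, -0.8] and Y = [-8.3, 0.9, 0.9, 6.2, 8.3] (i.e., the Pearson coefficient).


Pearson correlation coefficient (population):
r = cov(X,Y) / (std(X) * std(Y))
Mean X = -1.04, Mean Y = 1.6
Cov(X,Y) = 5.192
Std(X) = 3.451724, Std(Y) = 5.745259
r = 0.2618

0.2618


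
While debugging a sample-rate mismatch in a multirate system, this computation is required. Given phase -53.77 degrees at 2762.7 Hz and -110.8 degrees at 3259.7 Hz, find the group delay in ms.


Group delay from phase difference:
tau = -d(phi)/d(omega)
d(phi) = -57.03 deg = -0.995361 rad
d(omega) = 2*pi*(3259.7 - 2762.7) = 3122.7431 rad/s
tau = -(-0.995361) / 3122.7431
    = 0.3187 ms

0.3187 ms


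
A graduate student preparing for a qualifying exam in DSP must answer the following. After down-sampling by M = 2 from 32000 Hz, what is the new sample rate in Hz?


Decimation reduces the sample rate:
fs_out = fs_in / M
       = 32000 / 2
       = 16000.0 Hz

16000.0 Hz


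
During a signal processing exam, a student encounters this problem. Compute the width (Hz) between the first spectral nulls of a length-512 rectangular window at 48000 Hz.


Main lobe width for a rectangular window:
Width = 2 * fs / N
      = 2 * 48000 / 512
      = 96000 / 512
      = 187.5 Hz

187.5 Hz


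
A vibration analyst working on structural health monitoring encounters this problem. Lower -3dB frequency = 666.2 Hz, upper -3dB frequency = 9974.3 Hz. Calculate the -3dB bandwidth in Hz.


Bandwidth is the difference of -3dB frequencies:
BW = f_high - f_low
   = 9974.3 - 666.2
   = 9308.1 Hz

9308.1 Hz


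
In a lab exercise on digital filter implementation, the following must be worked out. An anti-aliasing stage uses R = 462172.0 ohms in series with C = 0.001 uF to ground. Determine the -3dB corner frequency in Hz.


Cutoff frequency of a first-order RC filter:
fc = 1 / (2 * pi * R * C)
C = 0.001 uF = 1e-09 F
fc = 1 / (2 * pi * 462172.0 * 1e-09)
   = 1 / 0.0029039123197898
   = 344.363014 Hz

344.363014 Hz


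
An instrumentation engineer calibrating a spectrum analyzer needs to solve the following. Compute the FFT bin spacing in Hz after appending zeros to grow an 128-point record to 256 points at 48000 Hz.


Frequency resolution after zero-padding:
N_padded = 128 * 2 = 256
df = fs / N_padded
   = 48000 / 256
   = 187.5 Hz

187.5 Hz


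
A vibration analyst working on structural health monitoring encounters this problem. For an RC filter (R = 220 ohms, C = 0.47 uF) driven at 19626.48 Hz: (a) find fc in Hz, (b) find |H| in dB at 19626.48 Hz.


Step 1 — cutoff frequency:
fc = 1 / (2*pi*R*C)
C = 0.47 uF = 4.7e-07 F
fc = 1 / (2*pi*220*4.7e-07)
   = 1539.216 Hz

Step 2 — magnitude at f = 19626.48 Hz:
|H(f)| = 1 / sqrt(1 + (f/fc)^2)
f/fc = 19626.48 / 1539.216 = 12.750959
|H| = 1 / sqrt(1 + 162.586955) = 0.0781854
|H|_dB = 20*log10(0.0781854) = -22.14 dB

fc = 1539.216 Hz; |H(19626.48 Hz)| = -22.14 dB


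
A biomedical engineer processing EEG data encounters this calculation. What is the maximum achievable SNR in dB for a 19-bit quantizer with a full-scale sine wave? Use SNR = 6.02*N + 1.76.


Theoretical SNR for a full-scale sinusoid:
SNR = 6.02 * N + 1.76
    = 6.02 * 19 + 1.76
    = 114.38 + 1.76
    = 116.14 dB

116.14 dB


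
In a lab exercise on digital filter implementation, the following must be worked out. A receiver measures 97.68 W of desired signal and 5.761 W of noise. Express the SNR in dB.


SNR in decibels:
SNR = 10 * log10(Ps / Pn)
    = 10 * log10(97.68 / 5.761)
    = 10 * log10(16.9554)
    = 10 * 1.2293
    = 12.29 dB

12.29 dB


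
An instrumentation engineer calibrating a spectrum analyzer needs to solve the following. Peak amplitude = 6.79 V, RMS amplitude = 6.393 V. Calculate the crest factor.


Crest factor is the ratio of peak to RMS:
CF = V_peak / V_rms
   = 6.79 / 6.393
   = 1.0621

1.0621


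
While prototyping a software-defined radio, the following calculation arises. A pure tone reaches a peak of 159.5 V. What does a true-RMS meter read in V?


RMS voltage for a sinusoidal waveform:
V_rms = V_peak / sqrt(2)
      = 159.5 / 1.414214
      = 112.784 V

112.784 V


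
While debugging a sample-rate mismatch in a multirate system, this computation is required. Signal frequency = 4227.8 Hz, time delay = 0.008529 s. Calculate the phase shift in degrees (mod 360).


Phase shift from frequency and time delay:
phi = 360 * f * t_delay
    = 360 * 4227.8 * 0.008529
    = 12981.21 degrees
    mod 360 = 21.21 degrees

21.21 degrees


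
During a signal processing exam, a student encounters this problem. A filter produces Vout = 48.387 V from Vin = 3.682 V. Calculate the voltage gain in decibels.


Voltage gain in dB:
G = 20 * log10(Vout / Vin)
  = 20 * log10(48.387 / 3.682)
  = 20 * log10(13.141499)
  = 20 * 1.118645
  = 22.37 dB

22.37 dB


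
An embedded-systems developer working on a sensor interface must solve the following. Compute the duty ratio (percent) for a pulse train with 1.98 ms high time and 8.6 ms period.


Duty cycle as a percentage:
DC = (t_on / T) * 100
   = (1.98 / 8.6) * 100
   = 0.230233 * 100
   = 23.02 %

23.02 %


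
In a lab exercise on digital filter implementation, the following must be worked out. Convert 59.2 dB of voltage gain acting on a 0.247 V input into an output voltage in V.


Output voltage from dB gain:
V_out = V_in * 10^(gain_dB / 20)
      = 0.247 * 10^(59.2 / 20)
      = 0.247 * 912.010839
      = 225.2667 V

225.2667 V


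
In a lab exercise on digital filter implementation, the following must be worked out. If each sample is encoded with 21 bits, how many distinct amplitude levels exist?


Number of quantization levels = 2^N
= 2^21
= 2097152

2097152


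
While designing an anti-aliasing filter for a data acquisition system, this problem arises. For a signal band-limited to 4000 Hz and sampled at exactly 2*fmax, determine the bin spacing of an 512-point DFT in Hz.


Step 1 — Nyquist sampling rate:
fs = 2 * fmax = 2 * 4000 = 8000 Hz

Step 2 — DFT bin spacing:
df = fs / N = 8000 / 512 = 15.625 Hz

15.625 Hz


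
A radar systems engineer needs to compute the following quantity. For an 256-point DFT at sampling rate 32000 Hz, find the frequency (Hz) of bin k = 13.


Frequency of DFT bin k:
f_k = k * fs / N
    = 13 * 32000 / 256
    = 416000 / 256
    = 1625.0 Hz

1625.0 Hz


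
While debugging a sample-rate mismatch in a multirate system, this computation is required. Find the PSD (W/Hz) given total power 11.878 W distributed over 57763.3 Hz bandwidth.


Power spectral density:
PSD = P / BW
    = 11.878 / 57763.3
    = 0.00020563 W/Hz

0.00020563 W/Hz


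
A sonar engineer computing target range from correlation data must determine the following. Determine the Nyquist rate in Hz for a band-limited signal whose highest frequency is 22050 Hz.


The Nyquist rate is twice the maximum frequency component.
fs_min = 2 * fmax
      = 2 * 22050
      = 44100 Hz

44100


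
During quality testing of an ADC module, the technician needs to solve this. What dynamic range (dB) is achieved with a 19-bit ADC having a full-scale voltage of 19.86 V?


Dynamic range from full-scale to LSB:
V_min = V_max / 2^bits = 19.86 / 2^19
DR = 20 * log10(V_max / V_min)
   = 20 * log10(2^19)
   = 20 * 19 * log10(2)
   = 114.39 dB

114.39 dB


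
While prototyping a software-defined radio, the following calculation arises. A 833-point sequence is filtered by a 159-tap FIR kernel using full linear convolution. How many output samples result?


Linear convolution output length:
L = N + M - 1
  = 833 + 159 - 1
  = 991 samples

991


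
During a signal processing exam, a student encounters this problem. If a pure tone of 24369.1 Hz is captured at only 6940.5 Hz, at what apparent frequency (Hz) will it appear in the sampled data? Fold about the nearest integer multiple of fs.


Compute the nearest integer multiple of fs to the signal:
n = round(24369.1 / 6940.5) = 4
f_alias = |24369.1 - 4 * 6940.5|
        = |24369.1 - 27762.0|
        = 3392.9 Hz

3392.9


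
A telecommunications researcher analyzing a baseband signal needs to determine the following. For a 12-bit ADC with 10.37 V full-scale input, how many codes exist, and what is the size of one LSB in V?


Step 1 — number of quantization levels:
L = 2^N = 2^12 = 4096

Step 2 — LSB step size:
delta = Vfs / L
      = 10.37 / 4096
      = 0.00253174 V

Levels = 4096; step size = 0.00253174 V


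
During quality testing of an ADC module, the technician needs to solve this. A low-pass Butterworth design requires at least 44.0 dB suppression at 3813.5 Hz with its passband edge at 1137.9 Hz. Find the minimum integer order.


Butterworth filter order formula:
n = log10(10^(A/10) - 1) / (2 * log10(f_stop/f_pass))
10^(44.0/10) - 1 = 25117.8643
f_stop/f_pass = 3813.5 / 1137.9 = 3.3513
n = 4.1887 -> ceil = 5

5


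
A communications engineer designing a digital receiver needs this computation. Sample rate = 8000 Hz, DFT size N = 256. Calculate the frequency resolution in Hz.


DFT frequency resolution:
df = fs / N
   = 8000 / 256
   = 31.25 Hz

31.25 Hz


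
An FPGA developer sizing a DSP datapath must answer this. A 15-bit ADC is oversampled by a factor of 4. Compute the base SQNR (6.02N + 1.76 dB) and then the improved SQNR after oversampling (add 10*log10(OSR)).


Step 1 — baseline SQNR at Nyquist:
SQNR_base = 6.02*N + 1.76
          = 6.02*15 + 1.76
          = 92.06 dB

Step 2 — oversampling processing gain:
G = 10*log10(OSR) = 10*log10(4) = 6.02 dB

Step 3 — total:
SQNR_total = 92.06 + 6.02 = 98.08 dB

Base SQNR = 92.06 dB; oversampled SQNR = 98.08 dB
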